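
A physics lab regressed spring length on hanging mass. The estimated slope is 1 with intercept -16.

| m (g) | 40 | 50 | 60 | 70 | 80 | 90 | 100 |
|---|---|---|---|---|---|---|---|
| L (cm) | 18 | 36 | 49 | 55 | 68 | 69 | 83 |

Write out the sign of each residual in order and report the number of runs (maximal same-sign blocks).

m=40: L̂ = -16 + 40 = 24; e = 18 − 24 = -6
m=50: L̂ = -16 + 50 = 34; e = 36 − 34 = 2
m=60: L̂ = -16 + 60 = 44; e = 49 − 44 = 5
m=70: L̂ = -16 + 70 = 54; e = 55 − 54 = 1
m=80: L̂ = -16 + 80 = 64; e = 68 − 64 = 4
m=90: L̂ = -16 + 90 = 74; e = 69 − 74 = -5
m=100: L̂ = -16 + 100 = 84; e = 83 − 84 = -1
Signs: − + + + + − −
Runs: −×1, +×4, −×2 → 3

3 runs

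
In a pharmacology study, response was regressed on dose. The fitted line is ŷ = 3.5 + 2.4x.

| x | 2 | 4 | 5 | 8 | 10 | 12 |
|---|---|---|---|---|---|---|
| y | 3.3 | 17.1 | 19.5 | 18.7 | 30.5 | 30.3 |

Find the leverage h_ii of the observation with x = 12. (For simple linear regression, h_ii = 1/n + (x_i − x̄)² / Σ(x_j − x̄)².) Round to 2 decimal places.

x̄ = (2 + 4 + 5 + 8 + 10 + 12)/6 = 6.83333
Σ(x − x̄)² = 23.3611 + 8.02778 + 3.36111 + 1.36111 + 10.0278 + 26.6944 = 72.8333
h = 1/6 + (5.16667)²/72.8333 = 0.166667 + 0.366514 = 0.53

h = 0.53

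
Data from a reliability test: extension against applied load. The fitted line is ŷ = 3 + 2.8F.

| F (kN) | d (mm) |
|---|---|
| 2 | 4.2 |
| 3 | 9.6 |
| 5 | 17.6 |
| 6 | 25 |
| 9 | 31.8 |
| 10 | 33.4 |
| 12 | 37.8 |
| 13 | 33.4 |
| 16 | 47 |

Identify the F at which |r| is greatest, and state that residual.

F = 13, r = -6

F=2: ŷ = 3 + 2.8·2 = 8.6; r = 4.2 − 8.6 = -4.4
F=3: ŷ = 3 + 2.8·3 = 11.4; r = 9.6 − 11.4 = -1.8
F=5: ŷ = 3 + 2.8·5 = 17; r = 17.6 − 17 = 0.6
F=6: ŷ = 3 + 2.8·6 = 19.8; r = 25 − 19.8 = 5.2
F=9: ŷ = 3 + 2.8·9 = 28.2; r = 31.8 − 28.2 = 3.6
F=10: ŷ = 3 + 2.8·10 = 31; r = 33.4 − 31 = 2.4
F=12: ŷ = 3 + 2.8·12 = 36.6; r = 37.8 − 36.6 = 1.2
F=13: ŷ = 3 + 2.8·13 = 39.4; r = 33.4 − 39.4 = -6
F=16: ŷ = 3 + 2.8·16 = 47.8; r = 47 − 47.8 = -0.8
Largest |r| is 6 at F = 13, residual -6.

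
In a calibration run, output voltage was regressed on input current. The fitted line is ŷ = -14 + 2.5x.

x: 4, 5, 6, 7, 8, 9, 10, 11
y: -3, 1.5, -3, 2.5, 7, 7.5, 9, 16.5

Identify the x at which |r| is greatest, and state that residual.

x=4: ŷ = -14 + 2.5·4 = -4; r = -3 − (-4) = 1
x=5: ŷ = -14 + 2.5·5 = -1.5; r = 1.5 − (-1.5) = 3
x=6: ŷ = -14 + 2.5·6 = 1; r = -3 − 1 = -4
x=7: ŷ = -14 + 2.5·7 = 3.5; r = 2.5 − 3.5 = -1
x=8: ŷ = -14 + 2.5·8 = 6; r = 7 − 6 = 1
x=9: ŷ = -14 + 2.5·9 = 8.5; r = 7.5 − 8.5 = -1
x=10: ŷ = -14 + 2.5·10 = 11; r = 9 − 11 = -2
x=11: ŷ = -14 + 2.5·11 = 13.5; r = 16.5 − 13.5 = 3
Largest |r| is 4 at x = 6, residual -4.

x = 6, r = -4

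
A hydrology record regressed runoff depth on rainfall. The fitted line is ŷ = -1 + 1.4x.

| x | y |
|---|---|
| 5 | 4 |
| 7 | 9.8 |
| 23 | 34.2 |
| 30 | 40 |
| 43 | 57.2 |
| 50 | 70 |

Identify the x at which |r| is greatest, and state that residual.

x = 23, r = 3

x=5: ŷ = -1 + 1.4·5 = 6; r = 4 − 6 = -2
x=7: ŷ = -1 + 1.4·7 = 8.8; r = 9.8 − 8.8 = 1
x=23: ŷ = -1 + 1.4·23 = 31.2; r = 34.2 − 31.2 = 3
x=30: ŷ = -1 + 1.4·30 = 41; r = 40 − 41 = -1
x=43: ŷ = -1 + 1.4·43 = 59.2; r = 57.2 − 59.2 = -2
x=50: ŷ = -1 + 1.4·50 = 69; r = 70 − 69 = 1
Largest |r| is 3 at x = 23, residual 3.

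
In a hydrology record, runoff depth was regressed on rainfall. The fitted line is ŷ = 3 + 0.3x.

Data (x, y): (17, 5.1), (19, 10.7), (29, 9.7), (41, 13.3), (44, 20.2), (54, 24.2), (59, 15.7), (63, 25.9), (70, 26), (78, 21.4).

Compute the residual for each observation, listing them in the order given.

x=17: ŷ = 3 + 0.3·17 = 8.1; r = 5.1 − 8.1 = -3
x=19: ŷ = 3 + 0.3·19 = 8.7; r = 10.7 − 8.7 = 2
x=29: ŷ = 3 + 0.3·29 = 11.7; r = 9.7 − 11.7 = -2
x=41: ŷ = 3 + 0.3·41 = 15.3; r = 13.3 − 15.3 = -2
x=44: ŷ = 3 + 0.3·44 = 16.2; r = 20.2 − 16.2 = 4
x=54: ŷ = 3 + 0.3·54 = 19.2; r = 24.2 − 19.2 = 5
x=59: ŷ = 3 + 0.3·59 = 20.7; r = 15.7 − 20.7 = -5
x=63: ŷ = 3 + 0.3·63 = 21.9; r = 25.9 − 21.9 = 4
x=70: ŷ = 3 + 0.3·70 = 24; r = 26 − 24 = 2
x=78: ŷ = 3 + 0.3·78 = 26.4; r = 21.4 − 26.4 = -5

-3, 2, -2, -2, 4, 5, -5, 4, 2, -5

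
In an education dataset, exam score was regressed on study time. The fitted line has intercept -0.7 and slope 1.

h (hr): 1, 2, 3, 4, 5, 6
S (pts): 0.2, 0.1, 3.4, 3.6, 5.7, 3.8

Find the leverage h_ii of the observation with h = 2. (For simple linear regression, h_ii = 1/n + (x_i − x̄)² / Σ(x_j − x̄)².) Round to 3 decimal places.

h̄ = (1 + 2 + 3 + 4 + 5 + 6)/6 = 3.5
Σ(h − h̄)² = 6.25 + 2.25 + 0.25 + 0.25 + 2.25 + 6.25 = 17.5
h = 1/6 + (-1.5)²/17.5 = 0.166667 + 0.128571 = 0.295

h = 0.295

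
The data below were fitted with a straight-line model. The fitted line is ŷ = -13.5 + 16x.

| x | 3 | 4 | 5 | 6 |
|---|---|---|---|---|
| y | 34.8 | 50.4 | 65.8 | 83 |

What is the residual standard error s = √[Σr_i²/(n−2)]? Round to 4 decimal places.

s = 0.6481

x=3: ŷ = -13.5 + 16·3 = 34.5; r = 34.8 − 34.5 = 0.3
x=4: ŷ = -13.5 + 16·4 = 50.5; r = 50.4 − 50.5 = -0.1
x=5: ŷ = -13.5 + 16·5 = 66.5; r = 65.8 − 66.5 = -0.7
x=6: ŷ = -13.5 + 16·6 = 82.5; r = 83 − 82.5 = 0.5
SSE = 0.09 + 0.01 + 0.49 + 0.25 = 0.84
s = √(0.84/2) = √0.42 ≈ 0.6481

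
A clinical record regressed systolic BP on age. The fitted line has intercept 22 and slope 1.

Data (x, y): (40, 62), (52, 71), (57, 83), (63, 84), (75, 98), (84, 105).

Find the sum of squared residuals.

x=40: ŷ = 22 + 40 = 62; e = 62 − 62 = 0
x=52: ŷ = 22 + 52 = 74; e = 71 − 74 = -3
x=57: ŷ = 22 + 57 = 79; e = 83 − 79 = 4
x=63: ŷ = 22 + 63 = 85; e = 84 − 85 = -1
x=75: ŷ = 22 + 75 = 97; e = 98 − 97 = 1
x=84: ŷ = 22 + 84 = 106; e = 105 − 106 = -1
SSE = 0 + 9 + 16 + 1 + 1 + 1 = 28

SSE = 28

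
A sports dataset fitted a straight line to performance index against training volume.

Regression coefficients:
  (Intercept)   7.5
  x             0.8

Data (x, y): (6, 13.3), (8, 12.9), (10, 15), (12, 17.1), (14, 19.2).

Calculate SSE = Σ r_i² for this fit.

SSE = 2.5

x=6: ŷ = 7.5 + 0.8·6 = 12.3; r = 13.3 − 12.3 = 1
x=8: ŷ = 7.5 + 0.8·8 = 13.9; r = 12.9 − 13.9 = -1
x=10: ŷ = 7.5 + 0.8·10 = 15.5; r = 15 − 15.5 = -0.5
x=12: ŷ = 7.5 + 0.8·12 = 17.1; r = 17.1 − 17.1 = 0
x=14: ŷ = 7.5 + 0.8·14 = 18.7; r = 19.2 − 18.7 = 0.5
SSE = 1 + 1 + 0.25 + 0 + 0.25 = 2.5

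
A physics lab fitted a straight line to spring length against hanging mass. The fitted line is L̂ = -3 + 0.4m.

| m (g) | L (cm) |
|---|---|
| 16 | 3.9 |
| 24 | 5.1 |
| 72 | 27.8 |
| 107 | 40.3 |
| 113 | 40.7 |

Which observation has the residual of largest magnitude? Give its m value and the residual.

m = 72, r = 2

m=16: L̂ = -3 + 0.4·16 = 3.4; r = 3.9 − 3.4 = 0.5
m=24: L̂ = -3 + 0.4·24 = 6.6; r = 5.1 − 6.6 = -1.5
m=72: L̂ = -3 + 0.4·72 = 25.8; r = 27.8 − 25.8 = 2
m=107: L̂ = -3 + 0.4·107 = 39.8; r = 40.3 − 39.8 = 0.5
m=113: L̂ = -3 + 0.4·113 = 42.2; r = 40.7 − 42.2 = -1.5
Largest |r| is 2 at m = 72, residual 2.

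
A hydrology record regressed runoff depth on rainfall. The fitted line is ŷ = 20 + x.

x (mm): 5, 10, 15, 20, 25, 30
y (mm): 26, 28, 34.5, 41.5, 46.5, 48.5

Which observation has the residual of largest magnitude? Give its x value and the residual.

x=5: ŷ = 20 + 5 = 25; r = 26 − 25 = 1
x=10: ŷ = 20 + 10 = 30; r = 28 − 30 = -2
x=15: ŷ = 20 + 15 = 35; r = 34.5 − 35 = -0.5
x=20: ŷ = 20 + 20 = 40; r = 41.5 − 40 = 1.5
x=25: ŷ = 20 + 25 = 45; r = 46.5 − 45 = 1.5
x=30: ŷ = 20 + 30 = 50; r = 48.5 − 50 = -1.5
Largest |r| is 2 at x = 10, residual -2.

x = 10, r = -2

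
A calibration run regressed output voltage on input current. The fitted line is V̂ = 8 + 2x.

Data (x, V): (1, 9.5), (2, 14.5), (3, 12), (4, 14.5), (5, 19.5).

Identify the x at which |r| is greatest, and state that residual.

x=1: V̂ = 8 + 2·1 = 10; r = 9.5 − 10 = -0.5
x=2: V̂ = 8 + 2·2 = 12; r = 14.5 − 12 = 2.5
x=3: V̂ = 8 + 2·3 = 14; r = 12 − 14 = -2
x=4: V̂ = 8 + 2·4 = 16; r = 14.5 − 16 = -1.5
x=5: V̂ = 8 + 2·5 = 18; r = 19.5 − 18 = 1.5
Largest |r| is 2.5 at x = 2, residual 2.5.

x = 2, r = 2.5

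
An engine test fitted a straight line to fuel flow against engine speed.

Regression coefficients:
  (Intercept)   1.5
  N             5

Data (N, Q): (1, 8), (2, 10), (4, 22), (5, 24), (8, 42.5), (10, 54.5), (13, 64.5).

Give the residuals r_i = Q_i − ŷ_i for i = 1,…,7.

N=1: ŷ = 1.5 + 5·1 = 6.5; r = 8 − 6.5 = 1.5
N=2: ŷ = 1.5 + 5·2 = 11.5; r = 10 − 11.5 = -1.5
N=4: ŷ = 1.5 + 5·4 = 21.5; r = 22 − 21.5 = 0.5
N=5: ŷ = 1.5 + 5·5 = 26.5; r = 24 − 26.5 = -2.5
N=8: ŷ = 1.5 + 5·8 = 41.5; r = 42.5 − 41.5 = 1
N=10: ŷ = 1.5 + 5·10 = 51.5; r = 54.5 − 51.5 = 3
N=13: ŷ = 1.5 + 5·13 = 66.5; r = 64.5 − 66.5 = -2

1.5, -1.5, 0.5, -2.5, 1, 3, -2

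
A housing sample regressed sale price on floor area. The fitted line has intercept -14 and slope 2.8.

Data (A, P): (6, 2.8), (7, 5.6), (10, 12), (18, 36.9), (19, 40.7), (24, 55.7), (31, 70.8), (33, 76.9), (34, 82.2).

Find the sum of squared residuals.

A=6: ŷ = -14 + 2.8·6 = 2.8; e = 2.8 − 2.8 = 0
A=7: ŷ = -14 + 2.8·7 = 5.6; e = 5.6 − 5.6 = 0
A=10: ŷ = -14 + 2.8·10 = 14; e = 12 − 14 = -2
A=18: ŷ = -14 + 2.8·18 = 36.4; e = 36.9 − 36.4 = 0.5
A=19: ŷ = -14 + 2.8·19 = 39.2; e = 40.7 − 39.2 = 1.5
A=24: ŷ = -14 + 2.8·24 = 53.2; e = 55.7 − 53.2 = 2.5
A=31: ŷ = -14 + 2.8·31 = 72.8; e = 70.8 − 72.8 = -2
A=33: ŷ = -14 + 2.8·33 = 78.4; e = 76.9 − 78.4 = -1.5
A=34: ŷ = -14 + 2.8·34 = 81.2; e = 82.2 − 81.2 = 1
SSE = 0 + 0 + 4 + 0.25 + 2.25 + 6.25 + 4 + 2.25 + 1 = 20

SSE = 20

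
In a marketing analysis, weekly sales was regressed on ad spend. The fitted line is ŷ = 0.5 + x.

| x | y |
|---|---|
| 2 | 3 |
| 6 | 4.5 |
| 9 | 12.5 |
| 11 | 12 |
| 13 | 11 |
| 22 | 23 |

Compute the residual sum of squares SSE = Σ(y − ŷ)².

x=2: ŷ = 0.5 + 2 = 2.5; r = 3 − 2.5 = 0.5
x=6: ŷ = 0.5 + 6 = 6.5; r = 4.5 − 6.5 = -2
x=9: ŷ = 0.5 + 9 = 9.5; r = 12.5 − 9.5 = 3
x=11: ŷ = 0.5 + 11 = 11.5; r = 12 − 11.5 = 0.5
x=13: ŷ = 0.5 + 13 = 13.5; r = 11 − 13.5 = -2.5
x=22: ŷ = 0.5 + 22 = 22.5; r = 23 − 22.5 = 0.5
SSE = 0.25 + 4 + 9 + 0.25 + 6.25 + 0.25 = 20

SSE = 20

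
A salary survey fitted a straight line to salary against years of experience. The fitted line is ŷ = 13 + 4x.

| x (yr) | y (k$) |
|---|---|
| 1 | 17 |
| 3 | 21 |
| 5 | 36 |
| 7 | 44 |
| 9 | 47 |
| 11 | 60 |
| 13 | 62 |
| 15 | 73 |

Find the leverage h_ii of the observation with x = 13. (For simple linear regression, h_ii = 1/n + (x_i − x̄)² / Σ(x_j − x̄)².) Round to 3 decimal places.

x̄ = (1 + 3 + 5 + 7 + 9 + 11 + 13 + 15)/8 = 8
Σ(x − x̄)² = 49 + 25 + 9 + 1 + 1 + 9 + 25 + 49 = 168
h = 1/8 + (5)²/168 = 0.125 + 0.14881 = 0.274

h = 0.274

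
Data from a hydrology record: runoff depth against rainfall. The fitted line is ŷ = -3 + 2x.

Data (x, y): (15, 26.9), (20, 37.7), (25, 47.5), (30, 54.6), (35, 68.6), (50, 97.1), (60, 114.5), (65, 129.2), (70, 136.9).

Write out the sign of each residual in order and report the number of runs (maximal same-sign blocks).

x=15: ŷ = -3 + 2·15 = 27; e = 26.9 − 27 = -0.1
x=20: ŷ = -3 + 2·20 = 37; e = 37.7 − 37 = 0.7
x=25: ŷ = -3 + 2·25 = 47; e = 47.5 − 47 = 0.5
x=30: ŷ = -3 + 2·30 = 57; e = 54.6 − 57 = -2.4
x=35: ŷ = -3 + 2·35 = 67; e = 68.6 − 67 = 1.6
x=50: ŷ = -3 + 2·50 = 97; e = 97.1 − 97 = 0.1
x=60: ŷ = -3 + 2·60 = 117; e = 114.5 − 117 = -2.5
x=65: ŷ = -3 + 2·65 = 127; e = 129.2 − 127 = 2.2
x=70: ŷ = -3 + 2·70 = 137; e = 136.9 − 137 = -0.1
Signs: − + + − + + − + −
Runs: −×1, +×2, −×1, +×2, −×1, +×1, −×1 → 7

7 runs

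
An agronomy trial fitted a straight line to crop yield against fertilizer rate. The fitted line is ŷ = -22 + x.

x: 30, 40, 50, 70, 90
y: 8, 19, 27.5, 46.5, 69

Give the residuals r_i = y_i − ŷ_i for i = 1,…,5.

x=30: ŷ = -22 + 30 = 8; r = 8 − 8 = 0
x=40: ŷ = -22 + 40 = 18; r = 19 − 18 = 1
x=50: ŷ = -22 + 50 = 28; r = 27.5 − 28 = -0.5
x=70: ŷ = -22 + 70 = 48; r = 46.5 − 48 = -1.5
x=90: ŷ = -22 + 90 = 68; r = 69 − 68 = 1

0, 1, -0.5, -1.5, 1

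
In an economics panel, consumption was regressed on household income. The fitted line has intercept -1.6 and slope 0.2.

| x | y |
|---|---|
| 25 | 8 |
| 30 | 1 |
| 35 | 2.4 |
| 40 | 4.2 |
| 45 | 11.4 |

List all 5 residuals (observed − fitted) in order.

x=25: ŷ = -1.6 + 0.2·25 = 3.4; r = 8 − 3.4 = 4.6
x=30: ŷ = -1.6 + 0.2·30 = 4.4; r = 1 − 4.4 = -3.4
x=35: ŷ = -1.6 + 0.2·35 = 5.4; r = 2.4 − 5.4 = -3
x=40: ŷ = -1.6 + 0.2·40 = 6.4; r = 4.2 − 6.4 = -2.2
x=45: ŷ = -1.6 + 0.2·45 = 7.4; r = 11.4 − 7.4 = 4

4.6, -3.4, -3, -2.2, 4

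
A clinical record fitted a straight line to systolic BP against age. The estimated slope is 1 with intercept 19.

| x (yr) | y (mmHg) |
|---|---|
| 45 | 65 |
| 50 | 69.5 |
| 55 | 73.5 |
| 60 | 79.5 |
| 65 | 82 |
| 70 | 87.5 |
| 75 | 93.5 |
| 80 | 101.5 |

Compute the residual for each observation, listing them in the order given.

1, 0.5, -0.5, 0.5, -2, -1.5, -0.5, 2.5

x=45: ŷ = 19 + 45 = 64; e = 65 − 64 = 1
x=50: ŷ = 19 + 50 = 69; e = 69.5 − 69 = 0.5
x=55: ŷ = 19 + 55 = 74; e = 73.5 − 74 = -0.5
x=60: ŷ = 19 + 60 = 79; e = 79.5 − 79 = 0.5
x=65: ŷ = 19 + 65 = 84; e = 82 − 84 = -2
x=70: ŷ = 19 + 70 = 89; e = 87.5 − 89 = -1.5
x=75: ŷ = 19 + 75 = 94; e = 93.5 − 94 = -0.5
x=80: ŷ = 19 + 80 = 99; e = 101.5 − 99 = 2.5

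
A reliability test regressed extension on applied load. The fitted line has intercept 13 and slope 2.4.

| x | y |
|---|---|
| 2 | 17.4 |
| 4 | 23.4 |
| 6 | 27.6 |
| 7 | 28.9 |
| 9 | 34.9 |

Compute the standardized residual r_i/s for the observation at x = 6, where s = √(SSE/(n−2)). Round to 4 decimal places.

x=2: ŷ = 13 + 2.4·2 = 17.8; r = 17.4 − 17.8 = -0.4
x=4: ŷ = 13 + 2.4·4 = 22.6; r = 23.4 − 22.6 = 0.8
x=6: ŷ = 13 + 2.4·6 = 27.4; r = 27.6 − 27.4 = 0.2
x=7: ŷ = 13 + 2.4·7 = 29.8; r = 28.9 − 29.8 = -0.9
x=9: ŷ = 13 + 2.4·9 = 34.6; r = 34.9 − 34.6 = 0.3
SSE = 0.16 + 0.64 + 0.04 + 0.81 + 0.09 = 1.74
s = √(1.74/3) = 0.761577
r/s = 0.2 / 0.761577 = 0.2626

0.2626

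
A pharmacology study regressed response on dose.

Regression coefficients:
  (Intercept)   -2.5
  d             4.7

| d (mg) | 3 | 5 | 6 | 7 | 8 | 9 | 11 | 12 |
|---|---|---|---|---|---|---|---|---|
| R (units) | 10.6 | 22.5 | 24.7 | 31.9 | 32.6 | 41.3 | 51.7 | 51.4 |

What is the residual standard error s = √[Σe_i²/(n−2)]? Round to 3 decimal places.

d=3: ŷ = -2.5 + 4.7·3 = 11.6; e = 10.6 − 11.6 = -1
d=5: ŷ = -2.5 + 4.7·5 = 21; e = 22.5 − 21 = 1.5
d=6: ŷ = -2.5 + 4.7·6 = 25.7; e = 24.7 − 25.7 = -1
d=7: ŷ = -2.5 + 4.7·7 = 30.4; e = 31.9 − 30.4 = 1.5
d=8: ŷ = -2.5 + 4.7·8 = 35.1; e = 32.6 − 35.1 = -2.5
d=9: ŷ = -2.5 + 4.7·9 = 39.8; e = 41.3 − 39.8 = 1.5
d=11: ŷ = -2.5 + 4.7·11 = 49.2; e = 51.7 − 49.2 = 2.5
d=12: ŷ = -2.5 + 4.7·12 = 53.9; e = 51.4 − 53.9 = -2.5
SSE = 1 + 2.25 + 1 + 2.25 + 6.25 + 2.25 + 6.25 + 6.25 = 27.5
s = √(27.5/6) = √4.58333 ≈ 2.141

s = 2.141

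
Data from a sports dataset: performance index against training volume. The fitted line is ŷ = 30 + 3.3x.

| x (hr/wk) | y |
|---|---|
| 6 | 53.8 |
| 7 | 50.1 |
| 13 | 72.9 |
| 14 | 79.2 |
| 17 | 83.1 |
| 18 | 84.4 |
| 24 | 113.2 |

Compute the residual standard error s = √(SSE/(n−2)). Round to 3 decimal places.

x=6: ŷ = 30 + 3.3·6 = 49.8; r = 53.8 − 49.8 = 4
x=7: ŷ = 30 + 3.3·7 = 53.1; r = 50.1 − 53.1 = -3
x=13: ŷ = 30 + 3.3·13 = 72.9; r = 72.9 − 72.9 = 0
x=14: ŷ = 30 + 3.3·14 = 76.2; r = 79.2 − 76.2 = 3
x=17: ŷ = 30 + 3.3·17 = 86.1; r = 83.1 − 86.1 = -3
x=18: ŷ = 30 + 3.3·18 = 89.4; r = 84.4 − 89.4 = -5
x=24: ŷ = 30 + 3.3·24 = 109.2; r = 113.2 − 109.2 = 4
SSE = 16 + 9 + 0 + 9 + 9 + 25 + 16 = 84
s = √(84/5) = √16.8 ≈ 4.099

s = 4.099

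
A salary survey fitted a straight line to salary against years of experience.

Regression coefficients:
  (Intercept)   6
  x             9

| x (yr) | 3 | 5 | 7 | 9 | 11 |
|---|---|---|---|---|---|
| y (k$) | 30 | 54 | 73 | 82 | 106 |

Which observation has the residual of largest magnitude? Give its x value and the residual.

x=3: ŷ = 6 + 9·3 = 33; r = 30 − 33 = -3
x=5: ŷ = 6 + 9·5 = 51; r = 54 − 51 = 3
x=7: ŷ = 6 + 9·7 = 69; r = 73 − 69 = 4
x=9: ŷ = 6 + 9·9 = 87; r = 82 − 87 = -5
x=11: ŷ = 6 + 9·11 = 105; r = 106 − 105 = 1
Largest |r| is 5 at x = 9, residual -5.

x = 9, r = -5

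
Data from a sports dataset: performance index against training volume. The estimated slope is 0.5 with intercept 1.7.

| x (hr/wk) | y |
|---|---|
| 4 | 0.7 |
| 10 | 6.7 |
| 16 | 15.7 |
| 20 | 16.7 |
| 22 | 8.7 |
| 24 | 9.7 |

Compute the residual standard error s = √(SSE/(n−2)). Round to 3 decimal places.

s = 5.050

x=4: ŷ = 1.7 + 0.5·4 = 3.7; e = 0.7 − 3.7 = -3
x=10: ŷ = 1.7 + 0.5·10 = 6.7; e = 6.7 − 6.7 = 0
x=16: ŷ = 1.7 + 0.5·16 = 9.7; e = 15.7 − 9.7 = 6
x=20: ŷ = 1.7 + 0.5·20 = 11.7; e = 16.7 − 11.7 = 5
x=22: ŷ = 1.7 + 0.5·22 = 12.7; e = 8.7 − 12.7 = -4
x=24: ŷ = 1.7 + 0.5·24 = 13.7; e = 9.7 − 13.7 = -4
SSE = 9 + 0 + 36 + 25 + 16 + 16 = 102
s = √(102/4) = √25.5 ≈ 5.050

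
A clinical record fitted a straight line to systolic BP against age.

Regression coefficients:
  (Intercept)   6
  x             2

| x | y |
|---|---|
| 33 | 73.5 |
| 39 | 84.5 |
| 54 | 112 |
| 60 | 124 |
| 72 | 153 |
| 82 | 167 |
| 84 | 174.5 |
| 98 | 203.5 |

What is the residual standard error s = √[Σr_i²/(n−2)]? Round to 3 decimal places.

x=33: ŷ = 6 + 2·33 = 72; r = 73.5 − 72 = 1.5
x=39: ŷ = 6 + 2·39 = 84; r = 84.5 − 84 = 0.5
x=54: ŷ = 6 + 2·54 = 114; r = 112 − 114 = -2
x=60: ŷ = 6 + 2·60 = 126; r = 124 − 126 = -2
x=72: ŷ = 6 + 2·72 = 150; r = 153 − 150 = 3
x=82: ŷ = 6 + 2·82 = 170; r = 167 − 170 = -3
x=84: ŷ = 6 + 2·84 = 174; r = 174.5 − 174 = 0.5
x=98: ŷ = 6 + 2·98 = 202; r = 203.5 − 202 = 1.5
SSE = 2.25 + 0.25 + 4 + 4 + 9 + 9 + 0.25 + 2.25 = 31
s = √(31/6) = √5.16667 ≈ 2.273

s = 2.273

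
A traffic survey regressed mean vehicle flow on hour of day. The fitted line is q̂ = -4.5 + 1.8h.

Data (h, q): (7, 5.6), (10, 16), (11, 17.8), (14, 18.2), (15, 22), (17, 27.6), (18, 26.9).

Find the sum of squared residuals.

SSE = 28.5

h=7: q̂ = -4.5 + 1.8·7 = 8.1; e = 5.6 − 8.1 = -2.5
h=10: q̂ = -4.5 + 1.8·10 = 13.5; e = 16 − 13.5 = 2.5
h=11: q̂ = -4.5 + 1.8·11 = 15.3; e = 17.8 − 15.3 = 2.5
h=14: q̂ = -4.5 + 1.8·14 = 20.7; e = 18.2 − 20.7 = -2.5
h=15: q̂ = -4.5 + 1.8·15 = 22.5; e = 22 − 22.5 = -0.5
h=17: q̂ = -4.5 + 1.8·17 = 26.1; e = 27.6 − 26.1 = 1.5
h=18: q̂ = -4.5 + 1.8·18 = 27.9; e = 26.9 − 27.9 = -1
SSE = 6.25 + 6.25 + 6.25 + 6.25 + 0.25 + 2.25 + 1 = 28.5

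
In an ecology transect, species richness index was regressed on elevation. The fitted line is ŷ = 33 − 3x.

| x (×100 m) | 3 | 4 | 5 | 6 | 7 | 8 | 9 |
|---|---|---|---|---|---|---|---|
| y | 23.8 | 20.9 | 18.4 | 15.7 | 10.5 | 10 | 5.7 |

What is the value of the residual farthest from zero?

x=3: ŷ = 33 − 3·3 = 24; r = 23.8 − 24 = -0.2
x=4: ŷ = 33 − 3·4 = 21; r = 20.9 − 21 = -0.1
x=5: ŷ = 33 − 3·5 = 18; r = 18.4 − 18 = 0.4
x=6: ŷ = 33 − 3·6 = 15; r = 15.7 − 15 = 0.7
x=7: ŷ = 33 − 3·7 = 12; r = 10.5 − 12 = -1.5
x=8: ŷ = 33 − 3·8 = 9; r = 10 − 9 = 1
x=9: ŷ = 33 − 3·9 = 6; r = 5.7 − 6 = -0.3
Largest |r| is 1.5 at x = 7, residual -1.5.

r = -1.5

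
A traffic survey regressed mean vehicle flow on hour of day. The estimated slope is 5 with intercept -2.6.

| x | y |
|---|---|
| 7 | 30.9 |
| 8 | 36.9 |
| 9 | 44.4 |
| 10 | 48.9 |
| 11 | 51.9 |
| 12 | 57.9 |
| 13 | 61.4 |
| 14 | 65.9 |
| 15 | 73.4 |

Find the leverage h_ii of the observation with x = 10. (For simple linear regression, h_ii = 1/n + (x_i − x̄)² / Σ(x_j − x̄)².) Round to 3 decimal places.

h = 0.128

x̄ = (7 + 8 + 9 + 10 + 11 + 12 + 13 + 14 + 15)/9 = 11
Σ(x − x̄)² = 16 + 9 + 4 + 1 + 0 + 1 + 4 + 9 + 16 = 60
h = 1/9 + (-1)²/60 = 0.111111 + 0.0166667 = 0.128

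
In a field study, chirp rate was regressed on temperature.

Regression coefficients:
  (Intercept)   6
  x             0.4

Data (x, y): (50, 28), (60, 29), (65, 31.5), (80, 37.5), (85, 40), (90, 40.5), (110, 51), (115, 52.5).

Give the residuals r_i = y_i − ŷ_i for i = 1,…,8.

x=50: ŷ = 6 + 0.4·50 = 26; r = 28 − 26 = 2
x=60: ŷ = 6 + 0.4·60 = 30; r = 29 − 30 = -1
x=65: ŷ = 6 + 0.4·65 = 32; r = 31.5 − 32 = -0.5
x=80: ŷ = 6 + 0.4·80 = 38; r = 37.5 − 38 = -0.5
x=85: ŷ = 6 + 0.4·85 = 40; r = 40 − 40 = 0
x=90: ŷ = 6 + 0.4·90 = 42; r = 40.5 − 42 = -1.5
x=110: ŷ = 6 + 0.4·110 = 50; r = 51 − 50 = 1
x=115: ŷ = 6 + 0.4·115 = 52; r = 52.5 − 52 = 0.5

2, -1, -0.5, -0.5, 0, -1.5, 1, 0.5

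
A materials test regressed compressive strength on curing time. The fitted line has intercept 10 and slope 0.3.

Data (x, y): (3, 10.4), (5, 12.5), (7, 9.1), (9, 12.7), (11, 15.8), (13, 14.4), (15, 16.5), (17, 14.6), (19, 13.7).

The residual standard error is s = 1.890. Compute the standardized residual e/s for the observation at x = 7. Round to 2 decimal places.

-1.59

ŷ = 10 + 0.3·7 = 12.1
e = 9.1 − 12.1 = -3
e/s = -3 / 1.890 = -1.59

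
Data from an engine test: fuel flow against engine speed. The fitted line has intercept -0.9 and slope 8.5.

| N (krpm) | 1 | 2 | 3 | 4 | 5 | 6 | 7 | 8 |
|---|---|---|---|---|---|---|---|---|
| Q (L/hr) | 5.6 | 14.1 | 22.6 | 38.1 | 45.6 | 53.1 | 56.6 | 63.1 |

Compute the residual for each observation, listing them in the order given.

N=1: ŷ = -0.9 + 8.5·1 = 7.6; r = 5.6 − 7.6 = -2
N=2: ŷ = -0.9 + 8.5·2 = 16.1; r = 14.1 − 16.1 = -2
N=3: ŷ = -0.9 + 8.5·3 = 24.6; r = 22.6 − 24.6 = -2
N=4: ŷ = -0.9 + 8.5·4 = 33.1; r = 38.1 − 33.1 = 5
N=5: ŷ = -0.9 + 8.5·5 = 41.6; r = 45.6 − 41.6 = 4
N=6: ŷ = -0.9 + 8.5·6 = 50.1; r = 53.1 − 50.1 = 3
N=7: ŷ = -0.9 + 8.5·7 = 58.6; r = 56.6 − 58.6 = -2
N=8: ŷ = -0.9 + 8.5·8 = 67.1; r = 63.1 − 67.1 = -4

-2, -2, -2, 5, 4, 3, -2, -4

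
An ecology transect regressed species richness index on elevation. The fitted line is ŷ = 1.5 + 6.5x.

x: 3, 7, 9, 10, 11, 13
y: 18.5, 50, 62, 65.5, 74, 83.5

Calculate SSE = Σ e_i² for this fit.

SSE = 27.5

x=3: ŷ = 1.5 + 6.5·3 = 21; e = 18.5 − 21 = -2.5
x=7: ŷ = 1.5 + 6.5·7 = 47; e = 50 − 47 = 3
x=9: ŷ = 1.5 + 6.5·9 = 60; e = 62 − 60 = 2
x=10: ŷ = 1.5 + 6.5·10 = 66.5; e = 65.5 − 66.5 = -1
x=11: ŷ = 1.5 + 6.5·11 = 73; e = 74 − 73 = 1
x=13: ŷ = 1.5 + 6.5·13 = 86; e = 83.5 − 86 = -2.5
SSE = 6.25 + 9 + 4 + 1 + 1 + 6.25 = 27.5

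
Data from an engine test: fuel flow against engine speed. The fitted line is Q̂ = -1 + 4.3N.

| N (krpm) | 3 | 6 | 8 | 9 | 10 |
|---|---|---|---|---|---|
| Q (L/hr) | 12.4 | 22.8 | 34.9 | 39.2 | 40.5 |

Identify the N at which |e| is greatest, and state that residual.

N = 6, e = -2

N=3: Q̂ = -1 + 4.3·3 = 11.9; e = 12.4 − 11.9 = 0.5
N=6: Q̂ = -1 + 4.3·6 = 24.8; e = 22.8 − 24.8 = -2
N=8: Q̂ = -1 + 4.3·8 = 33.4; e = 34.9 − 33.4 = 1.5
N=9: Q̂ = -1 + 4.3·9 = 37.7; e = 39.2 − 37.7 = 1.5
N=10: Q̂ = -1 + 4.3·10 = 42; e = 40.5 − 42 = -1.5
Largest |e| is 2 at N = 6, residual -2.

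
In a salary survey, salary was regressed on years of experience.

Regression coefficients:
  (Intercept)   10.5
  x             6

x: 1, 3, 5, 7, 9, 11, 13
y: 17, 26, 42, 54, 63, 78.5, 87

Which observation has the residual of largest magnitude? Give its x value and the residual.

x = 3, r = -2.5

x=1: ŷ = 10.5 + 6·1 = 16.5; r = 17 − 16.5 = 0.5
x=3: ŷ = 10.5 + 6·3 = 28.5; r = 26 − 28.5 = -2.5
x=5: ŷ = 10.5 + 6·5 = 40.5; r = 42 − 40.5 = 1.5
x=7: ŷ = 10.5 + 6·7 = 52.5; r = 54 − 52.5 = 1.5
x=9: ŷ = 10.5 + 6·9 = 64.5; r = 63 − 64.5 = -1.5
x=11: ŷ = 10.5 + 6·11 = 76.5; r = 78.5 − 76.5 = 2
x=13: ŷ = 10.5 + 6·13 = 88.5; r = 87 − 88.5 = -1.5
Largest |r| is 2.5 at x = 3, residual -2.5.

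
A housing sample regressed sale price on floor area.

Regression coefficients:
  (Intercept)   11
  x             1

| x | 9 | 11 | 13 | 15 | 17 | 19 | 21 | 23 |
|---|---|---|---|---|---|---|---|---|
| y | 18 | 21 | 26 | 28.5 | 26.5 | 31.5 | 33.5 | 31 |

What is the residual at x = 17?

r = -1.5

ŷ = 11 + 17 = 28
r = 26.5 − 28 = -1.5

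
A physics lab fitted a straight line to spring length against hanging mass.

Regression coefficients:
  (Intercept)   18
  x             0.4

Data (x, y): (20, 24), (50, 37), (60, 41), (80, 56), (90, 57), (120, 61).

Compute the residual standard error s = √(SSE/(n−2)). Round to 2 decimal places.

x=20: ŷ = 18 + 0.4·20 = 26; r = 24 − 26 = -2
x=50: ŷ = 18 + 0.4·50 = 38; r = 37 − 38 = -1
x=60: ŷ = 18 + 0.4·60 = 42; r = 41 − 42 = -1
x=80: ŷ = 18 + 0.4·80 = 50; r = 56 − 50 = 6
x=90: ŷ = 18 + 0.4·90 = 54; r = 57 − 54 = 3
x=120: ŷ = 18 + 0.4·120 = 66; r = 61 − 66 = -5
SSE = 4 + 1 + 1 + 36 + 9 + 25 = 76
s = √(76/4) = √19 ≈ 4.36

s = 4.36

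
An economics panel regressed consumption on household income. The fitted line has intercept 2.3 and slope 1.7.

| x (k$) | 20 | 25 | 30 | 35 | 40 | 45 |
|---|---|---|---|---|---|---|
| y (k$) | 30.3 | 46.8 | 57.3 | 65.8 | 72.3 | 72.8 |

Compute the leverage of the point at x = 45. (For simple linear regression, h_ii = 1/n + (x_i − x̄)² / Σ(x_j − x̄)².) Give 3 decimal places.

x̄ = (20 + 25 + 30 + 35 + 40 + 45)/6 = 32.5
Σ(x − x̄)² = 156.25 + 56.25 + 6.25 + 6.25 + 56.25 + 156.25 = 437.5
h = 1/6 + (12.5)²/437.5 = 0.166667 + 0.357143 = 0.524

h = 0.524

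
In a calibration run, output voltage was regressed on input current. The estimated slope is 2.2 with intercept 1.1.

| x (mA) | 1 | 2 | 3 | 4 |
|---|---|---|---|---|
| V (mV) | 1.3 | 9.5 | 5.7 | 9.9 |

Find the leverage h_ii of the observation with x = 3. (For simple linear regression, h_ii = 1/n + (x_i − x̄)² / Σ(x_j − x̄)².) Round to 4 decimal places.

h = 0.3000

x̄ = (1 + 2 + 3 + 4)/4 = 2.5
Σ(x − x̄)² = 2.25 + 0.25 + 0.25 + 2.25 = 5
h = 1/4 + (0.5)²/5 = 0.25 + 0.05 = 0.3000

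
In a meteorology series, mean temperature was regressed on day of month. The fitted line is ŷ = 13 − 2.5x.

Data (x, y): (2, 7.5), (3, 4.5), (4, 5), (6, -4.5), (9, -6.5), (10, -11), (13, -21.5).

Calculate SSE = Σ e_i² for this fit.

SSE = 25.5

x=2: ŷ = 13 − 2.5·2 = 8; e = 7.5 − 8 = -0.5
x=3: ŷ = 13 − 2.5·3 = 5.5; e = 4.5 − 5.5 = -1
x=4: ŷ = 13 − 2.5·4 = 3; e = 5 − 3 = 2
x=6: ŷ = 13 − 2.5·6 = -2; e = -4.5 − (-2) = -2.5
x=9: ŷ = 13 − 2.5·9 = -9.5; e = -6.5 − (-9.5) = 3
x=10: ŷ = 13 − 2.5·10 = -12; e = -11 − (-12) = 1
x=13: ŷ = 13 − 2.5·13 = -19.5; e = -21.5 − (-19.5) = -2
SSE = 0.25 + 1 + 4 + 6.25 + 9 + 1 + 4 = 25.5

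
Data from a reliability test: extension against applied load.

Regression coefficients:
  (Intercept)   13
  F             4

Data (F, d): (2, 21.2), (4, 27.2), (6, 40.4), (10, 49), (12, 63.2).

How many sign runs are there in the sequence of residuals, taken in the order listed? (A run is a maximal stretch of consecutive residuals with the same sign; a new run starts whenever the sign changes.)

5 runs

F=2: ŷ = 13 + 4·2 = 21; r = 21.2 − 21 = 0.2
F=4: ŷ = 13 + 4·4 = 29; r = 27.2 − 29 = -1.8
F=6: ŷ = 13 + 4·6 = 37; r = 40.4 − 37 = 3.4
F=10: ŷ = 13 + 4·10 = 53; r = 49 − 53 = -4
F=12: ŷ = 13 + 4·12 = 61; r = 63.2 − 61 = 2.2
Signs: + − + − +
Runs: +×1, −×1, +×1, −×1, +×1 → 5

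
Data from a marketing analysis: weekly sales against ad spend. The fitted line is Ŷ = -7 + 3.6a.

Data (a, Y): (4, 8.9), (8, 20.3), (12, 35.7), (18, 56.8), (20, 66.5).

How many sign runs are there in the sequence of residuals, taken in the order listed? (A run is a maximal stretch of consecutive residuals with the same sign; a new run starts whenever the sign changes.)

3 runs

a=4: Ŷ = -7 + 3.6·4 = 7.4; r = 8.9 − 7.4 = 1.5
a=8: Ŷ = -7 + 3.6·8 = 21.8; r = 20.3 − 21.8 = -1.5
a=12: Ŷ = -7 + 3.6·12 = 36.2; r = 35.7 − 36.2 = -0.5
a=18: Ŷ = -7 + 3.6·18 = 57.8; r = 56.8 − 57.8 = -1
a=20: Ŷ = -7 + 3.6·20 = 65; r = 66.5 − 65 = 1.5
Signs: + − − − +
Runs: +×1, −×3, +×1 → 3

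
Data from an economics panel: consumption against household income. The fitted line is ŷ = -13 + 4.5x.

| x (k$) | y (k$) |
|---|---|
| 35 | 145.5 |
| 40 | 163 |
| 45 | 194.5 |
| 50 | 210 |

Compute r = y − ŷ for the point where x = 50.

ŷ = -13 + 4.5·50 = 212
r = 210 − 212 = -2

r = -2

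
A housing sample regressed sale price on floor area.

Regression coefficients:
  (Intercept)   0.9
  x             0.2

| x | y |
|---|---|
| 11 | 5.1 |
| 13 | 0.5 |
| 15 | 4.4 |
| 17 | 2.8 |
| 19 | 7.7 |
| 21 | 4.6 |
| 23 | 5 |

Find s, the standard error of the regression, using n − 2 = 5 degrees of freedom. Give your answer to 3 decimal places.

s = 2.236

x=11: ŷ = 0.9 + 0.2·11 = 3.1; r = 5.1 − 3.1 = 2
x=13: ŷ = 0.9 + 0.2·13 = 3.5; r = 0.5 − 3.5 = -3
x=15: ŷ = 0.9 + 0.2·15 = 3.9; r = 4.4 − 3.9 = 0.5
x=17: ŷ = 0.9 + 0.2·17 = 4.3; r = 2.8 − 4.3 = -1.5
x=19: ŷ = 0.9 + 0.2·19 = 4.7; r = 7.7 − 4.7 = 3
x=21: ŷ = 0.9 + 0.2·21 = 5.1; r = 4.6 − 5.1 = -0.5
x=23: ŷ = 0.9 + 0.2·23 = 5.5; r = 5 − 5.5 = -0.5
SSE = 4 + 9 + 0.25 + 2.25 + 9 + 0.25 + 0.25 = 25
s = √(25/5) = √5 ≈ 2.236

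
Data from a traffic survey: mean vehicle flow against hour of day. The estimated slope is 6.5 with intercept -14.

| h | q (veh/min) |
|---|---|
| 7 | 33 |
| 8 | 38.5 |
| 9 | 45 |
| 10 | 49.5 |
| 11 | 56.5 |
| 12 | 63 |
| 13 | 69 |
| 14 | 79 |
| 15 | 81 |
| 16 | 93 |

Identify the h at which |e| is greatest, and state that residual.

h = 16, e = 3

h=7: ŷ = -14 + 6.5·7 = 31.5; e = 33 − 31.5 = 1.5
h=8: ŷ = -14 + 6.5·8 = 38; e = 38.5 − 38 = 0.5
h=9: ŷ = -14 + 6.5·9 = 44.5; e = 45 − 44.5 = 0.5
h=10: ŷ = -14 + 6.5·10 = 51; e = 49.5 − 51 = -1.5
h=11: ŷ = -14 + 6.5·11 = 57.5; e = 56.5 − 57.5 = -1
h=12: ŷ = -14 + 6.5·12 = 64; e = 63 − 64 = -1
h=13: ŷ = -14 + 6.5·13 = 70.5; e = 69 − 70.5 = -1.5
h=14: ŷ = -14 + 6.5·14 = 77; e = 79 − 77 = 2
h=15: ŷ = -14 + 6.5·15 = 83.5; e = 81 − 83.5 = -2.5
h=16: ŷ = -14 + 6.5·16 = 90; e = 93 − 90 = 3
Largest |e| is 3 at h = 16, residual 3.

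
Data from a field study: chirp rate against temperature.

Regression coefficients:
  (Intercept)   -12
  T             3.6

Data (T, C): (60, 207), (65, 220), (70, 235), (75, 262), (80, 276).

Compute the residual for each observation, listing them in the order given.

3, -2, -5, 4, 0

T=60: ŷ = -12 + 3.6·60 = 204; r = 207 − 204 = 3
T=65: ŷ = -12 + 3.6·65 = 222; r = 220 − 222 = -2
T=70: ŷ = -12 + 3.6·70 = 240; r = 235 − 240 = -5
T=75: ŷ = -12 + 3.6·75 = 258; r = 262 − 258 = 4
T=80: ŷ = -12 + 3.6·80 = 276; r = 276 − 276 = 0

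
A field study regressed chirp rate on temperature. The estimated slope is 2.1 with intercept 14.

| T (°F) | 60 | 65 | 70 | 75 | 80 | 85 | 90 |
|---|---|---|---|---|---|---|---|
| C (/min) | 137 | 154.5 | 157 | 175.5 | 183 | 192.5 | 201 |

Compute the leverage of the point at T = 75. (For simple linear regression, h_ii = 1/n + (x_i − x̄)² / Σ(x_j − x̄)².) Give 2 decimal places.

h = 0.14

T̄ = (60 + 65 + 70 + 75 + 80 + 85 + 90)/7 = 75
Σ(T − T̄)² = 225 + 100 + 25 + 0 + 25 + 100 + 225 = 700
h = 1/7 + (0)²/700 = 0.142857 + 0 = 0.14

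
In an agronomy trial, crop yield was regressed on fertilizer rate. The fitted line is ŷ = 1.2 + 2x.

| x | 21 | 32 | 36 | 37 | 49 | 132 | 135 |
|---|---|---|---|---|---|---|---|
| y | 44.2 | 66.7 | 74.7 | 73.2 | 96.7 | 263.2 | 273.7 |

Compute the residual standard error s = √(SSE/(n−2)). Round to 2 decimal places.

s = 2.28

x=21: ŷ = 1.2 + 2·21 = 43.2; r = 44.2 − 43.2 = 1
x=32: ŷ = 1.2 + 2·32 = 65.2; r = 66.7 − 65.2 = 1.5
x=36: ŷ = 1.2 + 2·36 = 73.2; r = 74.7 − 73.2 = 1.5
x=37: ŷ = 1.2 + 2·37 = 75.2; r = 73.2 − 75.2 = -2
x=49: ŷ = 1.2 + 2·49 = 99.2; r = 96.7 − 99.2 = -2.5
x=132: ŷ = 1.2 + 2·132 = 265.2; r = 263.2 − 265.2 = -2
x=135: ŷ = 1.2 + 2·135 = 271.2; r = 273.7 − 271.2 = 2.5
SSE = 1 + 2.25 + 2.25 + 4 + 6.25 + 4 + 6.25 = 26
s = √(26/5) = √5.2 ≈ 2.28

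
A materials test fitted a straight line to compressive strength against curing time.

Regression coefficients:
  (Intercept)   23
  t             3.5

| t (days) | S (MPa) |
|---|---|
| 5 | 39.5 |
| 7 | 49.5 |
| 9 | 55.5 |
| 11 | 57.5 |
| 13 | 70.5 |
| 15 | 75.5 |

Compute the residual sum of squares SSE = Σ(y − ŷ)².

t=5: Ŝ = 23 + 3.5·5 = 40.5; e = 39.5 − 40.5 = -1
t=7: Ŝ = 23 + 3.5·7 = 47.5; e = 49.5 − 47.5 = 2
t=9: Ŝ = 23 + 3.5·9 = 54.5; e = 55.5 − 54.5 = 1
t=11: Ŝ = 23 + 3.5·11 = 61.5; e = 57.5 − 61.5 = -4
t=13: Ŝ = 23 + 3.5·13 = 68.5; e = 70.5 − 68.5 = 2
t=15: Ŝ = 23 + 3.5·15 = 75.5; e = 75.5 − 75.5 = 0
SSE = 1 + 4 + 1 + 16 + 4 + 0 = 26

SSE = 26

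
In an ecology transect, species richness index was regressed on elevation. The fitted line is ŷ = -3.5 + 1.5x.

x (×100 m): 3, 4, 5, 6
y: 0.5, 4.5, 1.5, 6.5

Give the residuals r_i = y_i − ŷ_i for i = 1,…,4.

-0.5, 2, -2.5, 1

x=3: ŷ = -3.5 + 1.5·3 = 1; r = 0.5 − 1 = -0.5
x=4: ŷ = -3.5 + 1.5·4 = 2.5; r = 4.5 − 2.5 = 2
x=5: ŷ = -3.5 + 1.5·5 = 4; r = 1.5 − 4 = -2.5
x=6: ŷ = -3.5 + 1.5·6 = 5.5; r = 6.5 − 5.5 = 1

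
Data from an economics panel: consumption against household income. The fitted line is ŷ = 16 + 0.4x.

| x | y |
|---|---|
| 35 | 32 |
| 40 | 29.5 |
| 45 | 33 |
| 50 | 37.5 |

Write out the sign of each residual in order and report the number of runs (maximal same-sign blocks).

x=35: ŷ = 16 + 0.4·35 = 30; e = 32 − 30 = 2
x=40: ŷ = 16 + 0.4·40 = 32; e = 29.5 − 32 = -2.5
x=45: ŷ = 16 + 0.4·45 = 34; e = 33 − 34 = -1
x=50: ŷ = 16 + 0.4·50 = 36; e = 37.5 − 36 = 1.5
Signs: + − − +
Runs: +×1, −×2, +×1 → 3

3 runs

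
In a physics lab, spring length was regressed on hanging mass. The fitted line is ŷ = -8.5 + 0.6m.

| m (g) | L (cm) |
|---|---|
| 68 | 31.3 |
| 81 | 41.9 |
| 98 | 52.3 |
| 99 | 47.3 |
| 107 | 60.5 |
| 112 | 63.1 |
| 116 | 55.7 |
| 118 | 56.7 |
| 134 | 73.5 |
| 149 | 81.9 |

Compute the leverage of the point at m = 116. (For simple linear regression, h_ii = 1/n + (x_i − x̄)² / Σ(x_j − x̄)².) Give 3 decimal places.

m̄ = (68 + 81 + 98 + 99 + 107 + 112 + 116 + 118 + 134 + 149)/10 = 108.2
Σ(m − m̄)² = 1616.04 + 739.84 + 104.04 + 84.64 + 1.44 + 14.44 + 60.84 + 96.04 + 665.64 + 1664.64 = 5047.6
h = 1/10 + (7.8)²/5047.6 = 0.1 + 0.0120533 = 0.112

h = 0.112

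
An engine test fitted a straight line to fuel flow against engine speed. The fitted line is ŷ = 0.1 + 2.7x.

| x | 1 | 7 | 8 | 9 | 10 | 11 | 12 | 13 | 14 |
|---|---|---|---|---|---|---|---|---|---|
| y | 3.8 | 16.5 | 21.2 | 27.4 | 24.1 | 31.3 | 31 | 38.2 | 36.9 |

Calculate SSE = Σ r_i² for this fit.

SSE = 40

x=1: ŷ = 0.1 + 2.7·1 = 2.8; r = 3.8 − 2.8 = 1
x=7: ŷ = 0.1 + 2.7·7 = 19; r = 16.5 − 19 = -2.5
x=8: ŷ = 0.1 + 2.7·8 = 21.7; r = 21.2 − 21.7 = -0.5
x=9: ŷ = 0.1 + 2.7·9 = 24.4; r = 27.4 − 24.4 = 3
x=10: ŷ = 0.1 + 2.7·10 = 27.1; r = 24.1 − 27.1 = -3
x=11: ŷ = 0.1 + 2.7·11 = 29.8; r = 31.3 − 29.8 = 1.5
x=12: ŷ = 0.1 + 2.7·12 = 32.5; r = 31 − 32.5 = -1.5
x=13: ŷ = 0.1 + 2.7·13 = 35.2; r = 38.2 − 35.2 = 3
x=14: ŷ = 0.1 + 2.7·14 = 37.9; r = 36.9 − 37.9 = -1
SSE = 1 + 6.25 + 0.25 + 9 + 9 + 2.25 + 2.25 + 9 + 1 = 40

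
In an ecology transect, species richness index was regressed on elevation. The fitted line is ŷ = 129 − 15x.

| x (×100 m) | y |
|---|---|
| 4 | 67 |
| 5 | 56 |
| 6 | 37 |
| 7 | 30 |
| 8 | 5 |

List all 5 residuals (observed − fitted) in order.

-2, 2, -2, 6, -4

x=4: ŷ = 129 − 15·4 = 69; r = 67 − 69 = -2
x=5: ŷ = 129 − 15·5 = 54; r = 56 − 54 = 2
x=6: ŷ = 129 − 15·6 = 39; r = 37 − 39 = -2
x=7: ŷ = 129 − 15·7 = 24; r = 30 − 24 = 6
x=8: ŷ = 129 − 15·8 = 9; r = 5 − 9 = -4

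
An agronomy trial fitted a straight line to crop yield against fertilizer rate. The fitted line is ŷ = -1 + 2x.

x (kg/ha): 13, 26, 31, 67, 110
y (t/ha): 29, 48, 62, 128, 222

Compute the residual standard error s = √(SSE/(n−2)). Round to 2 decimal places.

s = 4.47

x=13: ŷ = -1 + 2·13 = 25; e = 29 − 25 = 4
x=26: ŷ = -1 + 2·26 = 51; e = 48 − 51 = -3
x=31: ŷ = -1 + 2·31 = 61; e = 62 − 61 = 1
x=67: ŷ = -1 + 2·67 = 133; e = 128 − 133 = -5
x=110: ŷ = -1 + 2·110 = 219; e = 222 − 219 = 3
SSE = 16 + 9 + 1 + 25 + 9 = 60
s = √(60/3) = √20 ≈ 4.47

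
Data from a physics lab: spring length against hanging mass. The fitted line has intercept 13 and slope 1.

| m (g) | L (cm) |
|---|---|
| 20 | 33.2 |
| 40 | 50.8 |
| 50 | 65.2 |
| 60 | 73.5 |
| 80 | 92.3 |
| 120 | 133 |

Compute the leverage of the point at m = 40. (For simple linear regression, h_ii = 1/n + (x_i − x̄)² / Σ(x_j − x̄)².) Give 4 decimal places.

m̄ = (20 + 40 + 50 + 60 + 80 + 120)/6 = 61.6667
Σ(m − m̄)² = 1736.11 + 469.444 + 136.111 + 2.77778 + 336.111 + 3402.78 = 6083.33
h = 1/6 + (-21.6667)²/6083.33 = 0.166667 + 0.0771689 = 0.2438

h = 0.2438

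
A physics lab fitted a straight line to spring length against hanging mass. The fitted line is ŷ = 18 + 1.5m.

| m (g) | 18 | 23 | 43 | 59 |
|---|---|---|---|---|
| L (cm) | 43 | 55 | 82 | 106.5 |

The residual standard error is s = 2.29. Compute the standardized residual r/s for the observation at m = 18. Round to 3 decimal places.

ŷ = 18 + 1.5·18 = 45
r = 43 − 45 = -2
r/s = -2 / 2.29 = -0.873

-0.873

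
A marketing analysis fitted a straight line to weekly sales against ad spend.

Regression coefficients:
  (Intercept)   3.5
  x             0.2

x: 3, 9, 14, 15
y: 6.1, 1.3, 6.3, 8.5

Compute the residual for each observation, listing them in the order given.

2, -4, 0, 2

x=3: ŷ = 3.5 + 0.2·3 = 4.1; r = 6.1 − 4.1 = 2
x=9: ŷ = 3.5 + 0.2·9 = 5.3; r = 1.3 − 5.3 = -4
x=14: ŷ = 3.5 + 0.2·14 = 6.3; r = 6.3 − 6.3 = 0
x=15: ŷ = 3.5 + 0.2·15 = 6.5; r = 8.5 − 6.5 = 2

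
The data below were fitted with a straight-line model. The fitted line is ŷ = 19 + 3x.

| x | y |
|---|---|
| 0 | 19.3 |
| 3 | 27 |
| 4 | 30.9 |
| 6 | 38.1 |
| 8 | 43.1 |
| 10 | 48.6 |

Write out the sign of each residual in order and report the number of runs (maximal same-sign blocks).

4 runs

x=0: ŷ = 19 + 3·0 = 19; e = 19.3 − 19 = 0.3
x=3: ŷ = 19 + 3·3 = 28; e = 27 − 28 = -1
x=4: ŷ = 19 + 3·4 = 31; e = 30.9 − 31 = -0.1
x=6: ŷ = 19 + 3·6 = 37; e = 38.1 − 37 = 1.1
x=8: ŷ = 19 + 3·8 = 43; e = 43.1 − 43 = 0.1
x=10: ŷ = 19 + 3·10 = 49; e = 48.6 − 49 = -0.4
Signs: + − − + + −
Runs: +×1, −×2, +×2, −×1 → 4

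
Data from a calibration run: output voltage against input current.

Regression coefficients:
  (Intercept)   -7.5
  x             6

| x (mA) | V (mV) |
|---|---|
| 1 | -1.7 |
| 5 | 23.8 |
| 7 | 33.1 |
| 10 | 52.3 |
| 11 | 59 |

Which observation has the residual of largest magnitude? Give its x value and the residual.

x = 7, r = -1.4

x=1: V̂ = -7.5 + 6·1 = -1.5; r = -1.7 − (-1.5) = -0.2
x=5: V̂ = -7.5 + 6·5 = 22.5; r = 23.8 − 22.5 = 1.3
x=7: V̂ = -7.5 + 6·7 = 34.5; r = 33.1 − 34.5 = -1.4
x=10: V̂ = -7.5 + 6·10 = 52.5; r = 52.3 − 52.5 = -0.2
x=11: V̂ = -7.5 + 6·11 = 58.5; r = 59 − 58.5 = 0.5
Largest |r| is 1.4 at x = 7, residual -1.4.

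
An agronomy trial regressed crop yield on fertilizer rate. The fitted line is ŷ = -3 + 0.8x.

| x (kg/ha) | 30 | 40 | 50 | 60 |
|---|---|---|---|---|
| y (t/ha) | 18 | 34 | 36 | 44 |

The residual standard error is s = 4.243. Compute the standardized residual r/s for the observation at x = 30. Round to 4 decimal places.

-0.7070

ŷ = -3 + 0.8·30 = 21
r = 18 − 21 = -3
r/s = -3 / 4.243 = -0.7070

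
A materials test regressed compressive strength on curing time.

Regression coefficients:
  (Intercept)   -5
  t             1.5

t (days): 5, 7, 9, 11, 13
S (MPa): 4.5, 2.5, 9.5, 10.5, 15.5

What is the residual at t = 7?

ŷ = -5 + 1.5·7 = 5.5
r = 2.5 − 5.5 = -3

r = -3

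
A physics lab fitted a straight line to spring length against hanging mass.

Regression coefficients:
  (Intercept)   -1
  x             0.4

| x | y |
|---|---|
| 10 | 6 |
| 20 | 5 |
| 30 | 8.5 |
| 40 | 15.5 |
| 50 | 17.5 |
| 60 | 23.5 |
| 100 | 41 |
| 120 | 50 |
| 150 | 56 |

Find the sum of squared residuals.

x=10: ŷ = -1 + 0.4·10 = 3; r = 6 − 3 = 3
x=20: ŷ = -1 + 0.4·20 = 7; r = 5 − 7 = -2
x=30: ŷ = -1 + 0.4·30 = 11; r = 8.5 − 11 = -2.5
x=40: ŷ = -1 + 0.4·40 = 15; r = 15.5 − 15 = 0.5
x=50: ŷ = -1 + 0.4·50 = 19; r = 17.5 − 19 = -1.5
x=60: ŷ = -1 + 0.4·60 = 23; r = 23.5 − 23 = 0.5
x=100: ŷ = -1 + 0.4·100 = 39; r = 41 − 39 = 2
x=120: ŷ = -1 + 0.4·120 = 47; r = 50 − 47 = 3
x=150: ŷ = -1 + 0.4·150 = 59; r = 56 − 59 = -3
SSE = 9 + 4 + 6.25 + 0.25 + 2.25 + 0.25 + 4 + 9 + 9 = 44

SSE = 44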